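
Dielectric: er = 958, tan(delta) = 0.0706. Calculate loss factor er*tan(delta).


Loss = 958 * 0.0706 = 67.635

67.635


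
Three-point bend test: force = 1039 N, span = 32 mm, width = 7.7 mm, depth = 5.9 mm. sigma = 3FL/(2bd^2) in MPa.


sigma = 3*1039*32/(2*7.7*5.9^2) = 186.1 MPa

186.1


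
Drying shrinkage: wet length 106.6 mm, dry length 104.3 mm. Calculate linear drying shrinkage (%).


DS = (106.6 - 104.3) / 106.6 * 100 = 2.16%

2.16


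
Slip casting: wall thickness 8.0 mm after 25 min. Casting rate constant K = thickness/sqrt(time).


K = 8.0 / sqrt(25) = 8.0 / 5.0 = 1.6 mm/min^0.5

1.6


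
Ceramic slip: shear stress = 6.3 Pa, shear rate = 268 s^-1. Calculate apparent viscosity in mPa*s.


eta = tau/gamma * 1000 = 6.3/268 * 1000 = 23.5 mPa*s

23.5


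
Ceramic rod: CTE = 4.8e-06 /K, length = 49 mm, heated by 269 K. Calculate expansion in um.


dL = 4.8e-06 * 49 * 269 * 1000 = 63.269 um

63.269


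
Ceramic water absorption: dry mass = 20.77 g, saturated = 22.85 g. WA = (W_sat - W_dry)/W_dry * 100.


WA = (22.85 - 20.77) / 20.77 * 100 = 10.01%

10.01


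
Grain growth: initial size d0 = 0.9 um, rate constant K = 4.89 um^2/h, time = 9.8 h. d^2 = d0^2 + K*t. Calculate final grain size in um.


d^2 = 0.9^2 + 4.89*9.8 = 48.732
d = sqrt(48.732) = 6.98 um

6.98


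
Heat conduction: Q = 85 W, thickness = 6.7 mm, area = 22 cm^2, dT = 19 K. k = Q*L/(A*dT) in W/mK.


k = 85*6.7/1000/(22/10000*19) = 13.62 W/mK

13.62


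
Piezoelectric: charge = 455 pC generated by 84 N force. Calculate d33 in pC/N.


d33 = 455 / 84 = 5.4 pC/N

5.4


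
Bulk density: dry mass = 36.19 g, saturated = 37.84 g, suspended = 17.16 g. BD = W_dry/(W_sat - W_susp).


BD = 36.19 / (37.84 - 17.16) = 36.19 / 20.68 = 1.75 g/cm^3

1.75


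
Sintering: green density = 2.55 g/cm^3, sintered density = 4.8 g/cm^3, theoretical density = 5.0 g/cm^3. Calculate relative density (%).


Relative = 4.8 / 5.0 * 100 = 96.0%

96.0


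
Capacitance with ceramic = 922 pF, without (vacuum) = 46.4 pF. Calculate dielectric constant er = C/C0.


er = 922 / 46.4 = 19.87

19.87


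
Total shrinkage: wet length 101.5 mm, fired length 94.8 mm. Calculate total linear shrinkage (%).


TS = (101.5 - 94.8) / 101.5 * 100 = 6.6%

6.6


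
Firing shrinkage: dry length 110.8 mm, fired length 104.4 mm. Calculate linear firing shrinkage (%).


FS = (110.8 - 104.4) / 110.8 * 100 = 5.78%

5.78


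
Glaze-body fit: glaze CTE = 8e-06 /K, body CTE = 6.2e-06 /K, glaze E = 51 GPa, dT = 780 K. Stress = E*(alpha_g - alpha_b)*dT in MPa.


Stress = 51*1000*(8e-06 - 6.2e-06)*780 = 71.6 MPa

71.6


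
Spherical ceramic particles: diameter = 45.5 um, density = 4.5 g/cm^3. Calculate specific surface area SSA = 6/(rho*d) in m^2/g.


SSA = 6 / (4.5 * 45.5) = 0.029 m^2/g

0.029


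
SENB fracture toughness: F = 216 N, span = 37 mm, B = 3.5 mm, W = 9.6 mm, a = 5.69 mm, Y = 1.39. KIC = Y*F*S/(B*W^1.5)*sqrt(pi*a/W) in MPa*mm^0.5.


KIC = 1.39*216*37/(3.5*9.6^1.5)*sqrt(pi*5.69/9.6) = 145.61

145.61


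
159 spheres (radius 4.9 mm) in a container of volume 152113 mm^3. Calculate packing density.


V_sphere = 4/3*pi*4.9^3 = 492.807 mm^3
Total V = 159*492.807 = 78356.313 mm^3
PD = 78356.313 / 152113 = 0.515

0.515


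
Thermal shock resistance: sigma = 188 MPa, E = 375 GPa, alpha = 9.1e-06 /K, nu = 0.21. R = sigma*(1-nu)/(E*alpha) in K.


R = 188*(1-0.21)/(375*1000*9.1e-06) = 44 K

44


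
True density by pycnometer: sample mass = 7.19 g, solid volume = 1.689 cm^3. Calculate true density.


TD = 7.19 / 1.689 = 4.257 g/cm^3

4.257


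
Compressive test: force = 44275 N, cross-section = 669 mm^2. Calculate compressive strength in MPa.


CS = 44275 / 669 = 66.2 MPa

66.2


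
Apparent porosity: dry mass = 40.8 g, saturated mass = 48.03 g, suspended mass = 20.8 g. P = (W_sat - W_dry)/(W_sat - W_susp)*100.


P = (48.03 - 40.8) / (48.03 - 20.8) * 100 = 7.23 / 27.23 * 100 = 26.6%

26.6


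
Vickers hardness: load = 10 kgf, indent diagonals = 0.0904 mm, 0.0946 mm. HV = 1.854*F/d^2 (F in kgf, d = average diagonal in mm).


d_avg = (0.0904+0.0946)/2 = 0.0925 mm
HV = 1.854*10/0.0925^2 = 2167

2167


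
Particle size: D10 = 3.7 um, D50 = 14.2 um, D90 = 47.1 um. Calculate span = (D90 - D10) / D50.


Span = (47.1 - 3.7) / 14.2 = 43.4 / 14.2 = 3.056

3.056


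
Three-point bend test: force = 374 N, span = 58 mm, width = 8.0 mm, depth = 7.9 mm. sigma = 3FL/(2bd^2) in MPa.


sigma = 3*374*58/(2*8.0*7.9^2) = 65.2 MPa

65.2


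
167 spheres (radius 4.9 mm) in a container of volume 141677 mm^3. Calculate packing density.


V_sphere = 4/3*pi*4.9^3 = 492.807 mm^3
Total V = 167*492.807 = 82298.769 mm^3
PD = 82298.769 / 141677 = 0.581

0.581


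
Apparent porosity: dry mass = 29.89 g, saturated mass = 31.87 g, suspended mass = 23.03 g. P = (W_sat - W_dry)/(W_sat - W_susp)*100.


P = (31.87 - 29.89) / (31.87 - 23.03) * 100 = 1.98 / 8.84 * 100 = 22.4%

22.4


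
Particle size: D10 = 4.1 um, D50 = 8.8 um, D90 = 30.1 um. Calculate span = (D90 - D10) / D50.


Span = (30.1 - 4.1) / 8.8 = 26.0 / 8.8 = 2.955

2.955


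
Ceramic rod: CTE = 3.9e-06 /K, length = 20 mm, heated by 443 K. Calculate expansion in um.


dL = 3.9e-06 * 20 * 443 * 1000 = 34.554 um

34.554


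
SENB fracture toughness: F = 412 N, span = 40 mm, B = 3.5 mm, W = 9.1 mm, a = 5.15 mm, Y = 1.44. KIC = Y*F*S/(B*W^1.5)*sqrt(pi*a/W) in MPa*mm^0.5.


KIC = 1.44*412*40/(3.5*9.1^1.5)*sqrt(pi*5.15/9.1) = 329.34

329.34


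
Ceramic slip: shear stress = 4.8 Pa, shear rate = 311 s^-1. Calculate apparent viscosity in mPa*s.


eta = tau/gamma * 1000 = 4.8/311 * 1000 = 15.4 mPa*s

15.4


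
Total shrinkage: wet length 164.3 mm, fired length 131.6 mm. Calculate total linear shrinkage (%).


TS = (164.3 - 131.6) / 164.3 * 100 = 19.9%

19.9


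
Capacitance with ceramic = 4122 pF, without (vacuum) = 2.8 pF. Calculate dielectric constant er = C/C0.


er = 4122 / 2.8 = 1472.14

1472.14


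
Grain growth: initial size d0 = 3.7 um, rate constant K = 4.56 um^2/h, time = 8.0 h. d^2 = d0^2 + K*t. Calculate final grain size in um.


d^2 = 3.7^2 + 4.56*8.0 = 50.17
d = sqrt(50.17) = 7.08 um

7.08


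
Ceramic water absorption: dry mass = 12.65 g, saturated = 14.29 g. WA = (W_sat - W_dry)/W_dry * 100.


WA = (14.29 - 12.65) / 12.65 * 100 = 12.96%

12.96


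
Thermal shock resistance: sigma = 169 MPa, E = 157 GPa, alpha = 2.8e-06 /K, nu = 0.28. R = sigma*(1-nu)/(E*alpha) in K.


R = 169*(1-0.28)/(157*1000*2.8e-06) = 277 K

277


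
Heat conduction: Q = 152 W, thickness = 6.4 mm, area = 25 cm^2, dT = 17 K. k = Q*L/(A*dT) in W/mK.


k = 152*6.4/1000/(25/10000*17) = 22.89 W/mK

22.89


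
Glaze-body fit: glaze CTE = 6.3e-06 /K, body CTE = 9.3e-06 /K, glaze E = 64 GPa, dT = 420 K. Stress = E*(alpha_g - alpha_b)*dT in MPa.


Stress = 64*1000*(6.3e-06 - 9.3e-06)*420 = -80.6 MPa

-80.6


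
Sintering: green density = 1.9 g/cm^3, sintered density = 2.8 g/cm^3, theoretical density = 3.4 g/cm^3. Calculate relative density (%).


Relative = 2.8 / 3.4 * 100 = 82.4%

82.4


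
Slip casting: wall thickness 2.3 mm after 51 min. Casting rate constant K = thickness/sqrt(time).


K = 2.3 / sqrt(51) = 2.3 / 7.1414 = 0.322 mm/min^0.5

0.322


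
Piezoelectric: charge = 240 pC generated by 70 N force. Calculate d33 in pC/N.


d33 = 240 / 70 = 3.4 pC/N

3.4


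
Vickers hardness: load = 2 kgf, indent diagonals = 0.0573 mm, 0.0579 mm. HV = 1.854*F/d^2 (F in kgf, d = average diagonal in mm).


d_avg = (0.0573+0.0579)/2 = 0.0576 mm
HV = 1.854*2/0.0576^2 = 1118

1118


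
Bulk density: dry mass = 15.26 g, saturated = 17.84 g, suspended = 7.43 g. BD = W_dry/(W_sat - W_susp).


BD = 15.26 / (17.84 - 7.43) = 15.26 / 10.41 = 1.466 g/cm^3

1.466


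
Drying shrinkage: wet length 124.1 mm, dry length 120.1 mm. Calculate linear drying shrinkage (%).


DS = (124.1 - 120.1) / 124.1 * 100 = 3.22%

3.22


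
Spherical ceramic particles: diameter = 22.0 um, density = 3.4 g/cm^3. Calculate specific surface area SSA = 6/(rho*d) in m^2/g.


SSA = 6 / (3.4 * 22.0) = 0.08 m^2/g

0.08


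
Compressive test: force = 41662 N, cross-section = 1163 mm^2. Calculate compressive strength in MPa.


CS = 41662 / 1163 = 35.8 MPa

35.8


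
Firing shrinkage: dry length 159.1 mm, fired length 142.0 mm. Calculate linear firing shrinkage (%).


FS = (159.1 - 142.0) / 159.1 * 100 = 10.75%

10.75


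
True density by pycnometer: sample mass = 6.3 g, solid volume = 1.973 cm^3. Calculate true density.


TD = 6.3 / 1.973 = 3.193 g/cm^3

3.193


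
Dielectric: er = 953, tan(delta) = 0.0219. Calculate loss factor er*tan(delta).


Loss = 953 * 0.0219 = 20.871

20.871


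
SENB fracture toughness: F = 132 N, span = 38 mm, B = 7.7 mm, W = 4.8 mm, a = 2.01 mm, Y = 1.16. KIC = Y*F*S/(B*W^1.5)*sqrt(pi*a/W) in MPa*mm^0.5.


KIC = 1.16*132*38/(7.7*4.8^1.5)*sqrt(pi*2.01/4.8) = 82.42

82.42


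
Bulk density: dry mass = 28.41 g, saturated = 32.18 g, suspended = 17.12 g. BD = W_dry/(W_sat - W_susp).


BD = 28.41 / (32.18 - 17.12) = 28.41 / 15.06 = 1.886 g/cm^3

1.886


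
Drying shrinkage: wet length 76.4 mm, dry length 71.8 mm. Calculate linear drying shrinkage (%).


DS = (76.4 - 71.8) / 76.4 * 100 = 6.02%

6.02


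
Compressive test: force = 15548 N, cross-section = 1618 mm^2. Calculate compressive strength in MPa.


CS = 15548 / 1618 = 9.6 MPa

9.6


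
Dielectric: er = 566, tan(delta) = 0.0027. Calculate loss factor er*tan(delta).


Loss = 566 * 0.0027 = 1.528

1.528


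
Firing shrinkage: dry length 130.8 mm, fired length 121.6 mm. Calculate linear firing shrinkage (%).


FS = (130.8 - 121.6) / 130.8 * 100 = 7.03%

7.03


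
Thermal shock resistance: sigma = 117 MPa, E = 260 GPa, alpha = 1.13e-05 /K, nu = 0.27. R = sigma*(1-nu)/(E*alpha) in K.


R = 117*(1-0.27)/(260*1000*1.13e-05) = 29 K

29


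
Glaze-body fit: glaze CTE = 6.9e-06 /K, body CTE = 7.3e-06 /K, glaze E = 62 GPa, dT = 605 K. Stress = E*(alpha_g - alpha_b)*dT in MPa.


Stress = 62*1000*(6.9e-06 - 7.3e-06)*605 = -15.0 MPa

-15.0


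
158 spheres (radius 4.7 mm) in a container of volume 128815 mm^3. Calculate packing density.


V_sphere = 4/3*pi*4.7^3 = 434.8928 mm^3
Total V = 158*434.8928 = 68713.0624 mm^3
PD = 68713.0624 / 128815 = 0.533

0.533


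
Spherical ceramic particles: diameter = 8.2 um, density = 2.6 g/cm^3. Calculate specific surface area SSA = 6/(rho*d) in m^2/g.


SSA = 6 / (2.6 * 8.2) = 0.281 m^2/g

0.281


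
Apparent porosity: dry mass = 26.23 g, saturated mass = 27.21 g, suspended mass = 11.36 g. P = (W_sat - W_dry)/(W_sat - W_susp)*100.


P = (27.21 - 26.23) / (27.21 - 11.36) * 100 = 0.98 / 15.85 * 100 = 6.2%

6.2


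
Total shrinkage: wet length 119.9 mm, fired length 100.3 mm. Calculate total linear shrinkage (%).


TS = (119.9 - 100.3) / 119.9 * 100 = 16.35%

16.35


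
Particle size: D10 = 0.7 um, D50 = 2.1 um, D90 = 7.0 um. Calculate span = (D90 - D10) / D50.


Span = (7.0 - 0.7) / 2.1 = 6.3 / 2.1 = 3.0

3.0


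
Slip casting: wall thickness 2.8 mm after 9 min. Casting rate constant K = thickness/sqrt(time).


K = 2.8 / sqrt(9) = 2.8 / 3.0 = 0.933 mm/min^0.5

0.933


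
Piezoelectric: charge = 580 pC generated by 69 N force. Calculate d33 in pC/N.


d33 = 580 / 69 = 8.4 pC/N

8.4


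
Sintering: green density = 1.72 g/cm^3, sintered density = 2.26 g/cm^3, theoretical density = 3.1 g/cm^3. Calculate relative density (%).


Relative = 2.26 / 3.1 * 100 = 72.9%

72.9


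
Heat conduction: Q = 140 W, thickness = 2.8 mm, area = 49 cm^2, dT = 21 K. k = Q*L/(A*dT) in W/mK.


k = 140*2.8/1000/(49/10000*21) = 3.81 W/mK

3.81


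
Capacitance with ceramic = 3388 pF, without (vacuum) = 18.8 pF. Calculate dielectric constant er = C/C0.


er = 3388 / 18.8 = 180.21

180.21


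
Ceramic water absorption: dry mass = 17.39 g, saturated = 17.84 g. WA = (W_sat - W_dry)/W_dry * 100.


WA = (17.84 - 17.39) / 17.39 * 100 = 2.59%

2.59


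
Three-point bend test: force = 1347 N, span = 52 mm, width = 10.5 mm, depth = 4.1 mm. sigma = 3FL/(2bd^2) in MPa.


sigma = 3*1347*52/(2*10.5*4.1^2) = 595.3 MPa

595.3


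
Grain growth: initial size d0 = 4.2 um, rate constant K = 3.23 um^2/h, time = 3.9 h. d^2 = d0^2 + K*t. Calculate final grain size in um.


d^2 = 4.2^2 + 3.23*3.9 = 30.237
d = sqrt(30.237) = 5.5 um

5.5


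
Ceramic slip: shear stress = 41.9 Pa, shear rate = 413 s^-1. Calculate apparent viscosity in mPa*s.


eta = tau/gamma * 1000 = 41.9/413 * 1000 = 101.5 mPa*s

101.5


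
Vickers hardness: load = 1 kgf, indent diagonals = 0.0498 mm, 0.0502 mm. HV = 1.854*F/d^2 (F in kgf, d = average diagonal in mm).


d_avg = (0.0498+0.0502)/2 = 0.05 mm
HV = 1.854*1/0.05^2 = 742

742


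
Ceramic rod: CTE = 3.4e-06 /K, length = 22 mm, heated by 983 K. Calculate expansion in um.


dL = 3.4e-06 * 22 * 983 * 1000 = 73.528 um

73.528


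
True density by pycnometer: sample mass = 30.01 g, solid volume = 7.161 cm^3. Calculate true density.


TD = 30.01 / 7.161 = 4.191 g/cm^3

4.191


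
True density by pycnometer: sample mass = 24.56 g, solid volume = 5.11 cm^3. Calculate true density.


TD = 24.56 / 5.11 = 4.806 g/cm^3

4.806


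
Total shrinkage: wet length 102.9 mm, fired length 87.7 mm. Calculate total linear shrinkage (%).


TS = (102.9 - 87.7) / 102.9 * 100 = 14.77%

14.77


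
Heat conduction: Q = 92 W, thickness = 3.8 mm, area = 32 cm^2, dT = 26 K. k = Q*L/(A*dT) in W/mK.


k = 92*3.8/1000/(32/10000*26) = 4.2 W/mK

4.2


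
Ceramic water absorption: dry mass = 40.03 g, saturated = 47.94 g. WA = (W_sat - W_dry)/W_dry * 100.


WA = (47.94 - 40.03) / 40.03 * 100 = 19.76%

19.76


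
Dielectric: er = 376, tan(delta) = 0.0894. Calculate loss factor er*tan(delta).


Loss = 376 * 0.0894 = 33.614

33.614


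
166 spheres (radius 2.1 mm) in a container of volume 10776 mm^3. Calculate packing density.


V_sphere = 4/3*pi*2.1^3 = 38.7924 mm^3
Total V = 166*38.7924 = 6439.5384 mm^3
PD = 6439.5384 / 10776 = 0.598

0.598


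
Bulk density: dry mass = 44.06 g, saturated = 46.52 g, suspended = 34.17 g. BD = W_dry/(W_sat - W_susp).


BD = 44.06 / (46.52 - 34.17) = 44.06 / 12.35 = 3.568 g/cm^3

3.568


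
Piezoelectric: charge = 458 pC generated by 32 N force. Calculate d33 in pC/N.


d33 = 458 / 32 = 14.3 pC/N

14.3


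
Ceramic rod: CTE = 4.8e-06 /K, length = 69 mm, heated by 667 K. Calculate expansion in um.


dL = 4.8e-06 * 69 * 667 * 1000 = 220.91 um

220.91


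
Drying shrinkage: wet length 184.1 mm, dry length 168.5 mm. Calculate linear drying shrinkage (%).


DS = (184.1 - 168.5) / 184.1 * 100 = 8.47%

8.47


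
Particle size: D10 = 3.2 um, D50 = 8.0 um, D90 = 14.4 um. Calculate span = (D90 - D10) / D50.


Span = (14.4 - 3.2) / 8.0 = 11.2 / 8.0 = 1.4

1.4


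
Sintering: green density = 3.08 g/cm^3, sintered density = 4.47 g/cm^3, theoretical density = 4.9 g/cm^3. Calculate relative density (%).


Relative = 4.47 / 4.9 * 100 = 91.2%

91.2


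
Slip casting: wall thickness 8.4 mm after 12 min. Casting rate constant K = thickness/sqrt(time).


K = 8.4 / sqrt(12) = 8.4 / 3.4641 = 2.425 mm/min^0.5

2.425


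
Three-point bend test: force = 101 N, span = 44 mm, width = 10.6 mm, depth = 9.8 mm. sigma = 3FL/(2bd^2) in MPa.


sigma = 3*101*44/(2*10.6*9.8^2) = 6.5 MPa

6.5


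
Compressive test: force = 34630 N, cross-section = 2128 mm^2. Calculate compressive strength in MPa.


CS = 34630 / 2128 = 16.3 MPa

16.3


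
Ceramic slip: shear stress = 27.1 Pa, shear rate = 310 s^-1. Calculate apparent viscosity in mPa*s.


eta = tau/gamma * 1000 = 27.1/310 * 1000 = 87.4 mPa*s

87.4


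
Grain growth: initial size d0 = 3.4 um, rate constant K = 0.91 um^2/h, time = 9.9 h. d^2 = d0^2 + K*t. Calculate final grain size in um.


d^2 = 3.4^2 + 0.91*9.9 = 20.569
d = sqrt(20.569) = 4.54 um

4.54


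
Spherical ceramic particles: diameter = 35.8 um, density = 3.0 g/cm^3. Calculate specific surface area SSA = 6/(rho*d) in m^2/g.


SSA = 6 / (3.0 * 35.8) = 0.056 m^2/g

0.056


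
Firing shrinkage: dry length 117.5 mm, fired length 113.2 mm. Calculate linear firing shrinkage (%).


FS = (117.5 - 113.2) / 117.5 * 100 = 3.66%

3.66


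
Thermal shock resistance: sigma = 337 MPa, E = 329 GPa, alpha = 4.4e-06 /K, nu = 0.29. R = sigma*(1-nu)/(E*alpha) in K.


R = 337*(1-0.29)/(329*1000*4.4e-06) = 165 K

165


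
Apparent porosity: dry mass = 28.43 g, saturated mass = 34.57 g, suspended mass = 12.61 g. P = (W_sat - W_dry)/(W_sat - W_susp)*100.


P = (34.57 - 28.43) / (34.57 - 12.61) * 100 = 6.14 / 21.96 * 100 = 28.0%

28.0


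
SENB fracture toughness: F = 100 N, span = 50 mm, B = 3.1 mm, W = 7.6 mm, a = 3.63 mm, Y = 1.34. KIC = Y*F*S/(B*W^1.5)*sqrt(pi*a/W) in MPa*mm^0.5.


KIC = 1.34*100*50/(3.1*7.6^1.5)*sqrt(pi*3.63/7.6) = 126.36

126.36


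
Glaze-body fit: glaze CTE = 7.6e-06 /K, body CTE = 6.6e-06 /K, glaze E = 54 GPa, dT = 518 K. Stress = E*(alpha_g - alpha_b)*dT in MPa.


Stress = 54*1000*(7.6e-06 - 6.6e-06)*518 = 28.0 MPa

28.0


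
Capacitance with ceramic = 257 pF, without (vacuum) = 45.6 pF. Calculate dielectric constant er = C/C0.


er = 257 / 45.6 = 5.64

5.64


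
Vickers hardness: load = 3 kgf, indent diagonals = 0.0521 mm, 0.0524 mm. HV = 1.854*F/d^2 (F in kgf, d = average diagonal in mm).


d_avg = (0.0521+0.0524)/2 = 0.05225 mm
HV = 1.854*3/0.05225^2 = 2037

2037


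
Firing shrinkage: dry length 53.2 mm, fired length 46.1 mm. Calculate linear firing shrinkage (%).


FS = (53.2 - 46.1) / 53.2 * 100 = 13.35%

13.35


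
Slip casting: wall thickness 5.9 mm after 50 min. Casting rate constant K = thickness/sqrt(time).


K = 5.9 / sqrt(50) = 5.9 / 7.0711 = 0.834 mm/min^0.5

0.834


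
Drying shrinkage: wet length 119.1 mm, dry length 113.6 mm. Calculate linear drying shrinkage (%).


DS = (119.1 - 113.6) / 119.1 * 100 = 4.62%

4.62


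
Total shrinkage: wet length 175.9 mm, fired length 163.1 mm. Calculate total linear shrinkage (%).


TS = (175.9 - 163.1) / 175.9 * 100 = 7.28%

7.28


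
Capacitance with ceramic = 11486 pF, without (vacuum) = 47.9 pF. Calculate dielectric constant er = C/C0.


er = 11486 / 47.9 = 239.79

239.79


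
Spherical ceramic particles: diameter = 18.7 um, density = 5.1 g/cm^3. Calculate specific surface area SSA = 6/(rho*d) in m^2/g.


SSA = 6 / (5.1 * 18.7) = 0.063 m^2/g

0.063


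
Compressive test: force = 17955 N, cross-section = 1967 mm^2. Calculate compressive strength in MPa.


CS = 17955 / 1967 = 9.1 MPa

9.1


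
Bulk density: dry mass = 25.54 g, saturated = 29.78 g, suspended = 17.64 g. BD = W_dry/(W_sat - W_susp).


BD = 25.54 / (29.78 - 17.64) = 25.54 / 12.14 = 2.104 g/cm^3

2.104


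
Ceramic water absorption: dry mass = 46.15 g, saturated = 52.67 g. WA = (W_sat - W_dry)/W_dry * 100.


WA = (52.67 - 46.15) / 46.15 * 100 = 14.13%

14.13


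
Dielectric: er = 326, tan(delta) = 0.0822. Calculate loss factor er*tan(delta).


Loss = 326 * 0.0822 = 26.797

26.797


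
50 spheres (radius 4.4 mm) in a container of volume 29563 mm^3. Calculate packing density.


V_sphere = 4/3*pi*4.4^3 = 356.8179 mm^3
Total V = 50*356.8179 = 17840.895 mm^3
PD = 17840.895 / 29563 = 0.603

0.603


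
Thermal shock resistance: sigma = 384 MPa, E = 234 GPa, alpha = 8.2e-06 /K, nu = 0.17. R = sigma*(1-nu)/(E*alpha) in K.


R = 384*(1-0.17)/(234*1000*8.2e-06) = 166 K

166


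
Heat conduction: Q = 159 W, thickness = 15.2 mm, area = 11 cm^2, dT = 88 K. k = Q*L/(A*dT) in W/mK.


k = 159*15.2/1000/(11/10000*88) = 24.97 W/mK

24.97


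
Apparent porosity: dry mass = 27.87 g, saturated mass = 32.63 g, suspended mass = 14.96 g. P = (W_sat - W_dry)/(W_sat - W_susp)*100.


P = (32.63 - 27.87) / (32.63 - 14.96) * 100 = 4.76 / 17.67 * 100 = 26.9%

26.9


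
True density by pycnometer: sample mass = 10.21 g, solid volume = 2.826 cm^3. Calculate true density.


TD = 10.21 / 2.826 = 3.613 g/cm^3

3.613


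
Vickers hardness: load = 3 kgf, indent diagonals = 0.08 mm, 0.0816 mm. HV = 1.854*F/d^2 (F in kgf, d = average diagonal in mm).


d_avg = (0.08+0.0816)/2 = 0.0808 mm
HV = 1.854*3/0.0808^2 = 852

852


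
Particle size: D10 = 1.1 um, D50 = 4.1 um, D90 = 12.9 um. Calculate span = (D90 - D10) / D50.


Span = (12.9 - 1.1) / 4.1 = 11.8 / 4.1 = 2.878

2.878


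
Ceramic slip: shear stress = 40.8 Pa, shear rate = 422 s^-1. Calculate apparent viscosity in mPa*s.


eta = tau/gamma * 1000 = 40.8/422 * 1000 = 96.7 mPa*s

96.7


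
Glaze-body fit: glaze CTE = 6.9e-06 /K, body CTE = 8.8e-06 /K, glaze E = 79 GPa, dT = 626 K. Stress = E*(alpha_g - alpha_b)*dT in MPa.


Stress = 79*1000*(6.9e-06 - 8.8e-06)*626 = -94.0 MPa

-94.0


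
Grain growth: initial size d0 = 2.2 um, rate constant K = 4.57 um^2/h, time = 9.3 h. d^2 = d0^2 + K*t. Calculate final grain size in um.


d^2 = 2.2^2 + 4.57*9.3 = 47.341
d = sqrt(47.341) = 6.88 um

6.88


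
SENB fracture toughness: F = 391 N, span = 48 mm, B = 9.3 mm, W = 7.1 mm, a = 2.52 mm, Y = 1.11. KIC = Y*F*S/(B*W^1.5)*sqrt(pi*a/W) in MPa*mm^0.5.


KIC = 1.11*391*48/(9.3*7.1^1.5)*sqrt(pi*2.52/7.1) = 125.03

125.03


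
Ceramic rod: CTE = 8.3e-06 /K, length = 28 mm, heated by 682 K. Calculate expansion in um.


dL = 8.3e-06 * 28 * 682 * 1000 = 158.497 um

158.497


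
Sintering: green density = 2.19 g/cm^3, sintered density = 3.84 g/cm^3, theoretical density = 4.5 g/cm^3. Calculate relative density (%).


Relative = 3.84 / 4.5 * 100 = 85.3%

85.3


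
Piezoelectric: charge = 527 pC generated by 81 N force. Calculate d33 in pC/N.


d33 = 527 / 81 = 6.5 pC/N

6.5


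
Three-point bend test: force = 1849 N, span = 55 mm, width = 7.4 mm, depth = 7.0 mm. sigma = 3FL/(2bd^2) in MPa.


sigma = 3*1849*55/(2*7.4*7.0^2) = 420.7 MPa

420.7


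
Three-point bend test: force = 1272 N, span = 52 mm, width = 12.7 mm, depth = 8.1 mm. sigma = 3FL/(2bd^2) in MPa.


sigma = 3*1272*52/(2*12.7*8.1^2) = 119.1 MPa

119.1


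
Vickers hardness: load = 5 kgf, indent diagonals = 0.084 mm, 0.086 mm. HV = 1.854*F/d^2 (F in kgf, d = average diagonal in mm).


d_avg = (0.084+0.086)/2 = 0.085 mm
HV = 1.854*5/0.085^2 = 1283

1283


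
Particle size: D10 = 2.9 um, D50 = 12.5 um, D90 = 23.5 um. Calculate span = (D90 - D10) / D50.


Span = (23.5 - 2.9) / 12.5 = 20.6 / 12.5 = 1.648

1.648


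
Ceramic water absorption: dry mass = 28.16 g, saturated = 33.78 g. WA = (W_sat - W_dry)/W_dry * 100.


WA = (33.78 - 28.16) / 28.16 * 100 = 19.96%

19.96


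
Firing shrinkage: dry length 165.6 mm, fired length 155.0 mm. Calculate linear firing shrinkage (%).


FS = (165.6 - 155.0) / 165.6 * 100 = 6.4%

6.4


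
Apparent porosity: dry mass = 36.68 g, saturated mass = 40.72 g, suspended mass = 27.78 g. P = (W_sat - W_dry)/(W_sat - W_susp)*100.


P = (40.72 - 36.68) / (40.72 - 27.78) * 100 = 4.04 / 12.94 * 100 = 31.2%

31.2


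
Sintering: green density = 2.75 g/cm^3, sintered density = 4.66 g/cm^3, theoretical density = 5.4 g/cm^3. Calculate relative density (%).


Relative = 4.66 / 5.4 * 100 = 86.3%

86.3


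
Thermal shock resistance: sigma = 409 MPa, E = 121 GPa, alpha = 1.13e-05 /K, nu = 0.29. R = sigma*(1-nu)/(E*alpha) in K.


R = 409*(1-0.29)/(121*1000*1.13e-05) = 212 K

212


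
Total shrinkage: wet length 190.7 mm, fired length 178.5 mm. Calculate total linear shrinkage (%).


TS = (190.7 - 178.5) / 190.7 * 100 = 6.4%

6.4


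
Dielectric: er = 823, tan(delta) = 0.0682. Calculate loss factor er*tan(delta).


Loss = 823 * 0.0682 = 56.129

56.129


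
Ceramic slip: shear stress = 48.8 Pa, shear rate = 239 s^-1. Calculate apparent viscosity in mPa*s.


eta = tau/gamma * 1000 = 48.8/239 * 1000 = 204.2 mPa*s

204.2


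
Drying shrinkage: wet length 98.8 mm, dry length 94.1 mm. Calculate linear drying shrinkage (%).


DS = (98.8 - 94.1) / 98.8 * 100 = 4.76%

4.76


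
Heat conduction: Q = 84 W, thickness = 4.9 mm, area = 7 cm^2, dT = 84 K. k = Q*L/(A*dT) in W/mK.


k = 84*4.9/1000/(7/10000*84) = 7.0 W/mK

7.0


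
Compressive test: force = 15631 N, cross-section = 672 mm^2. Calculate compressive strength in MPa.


CS = 15631 / 672 = 23.3 MPa

23.3


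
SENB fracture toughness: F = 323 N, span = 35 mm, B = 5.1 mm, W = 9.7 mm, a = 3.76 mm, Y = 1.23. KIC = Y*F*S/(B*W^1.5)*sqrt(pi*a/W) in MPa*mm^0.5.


KIC = 1.23*323*35/(5.1*9.7^1.5)*sqrt(pi*3.76/9.7) = 99.59

99.59


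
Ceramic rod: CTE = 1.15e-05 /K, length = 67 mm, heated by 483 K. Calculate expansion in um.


dL = 1.15e-05 * 67 * 483 * 1000 = 372.152 um

372.152


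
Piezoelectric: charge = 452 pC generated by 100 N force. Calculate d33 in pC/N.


d33 = 452 / 100 = 4.5 pC/N

4.5


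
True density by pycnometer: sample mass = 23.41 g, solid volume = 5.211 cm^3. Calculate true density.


TD = 23.41 / 5.211 = 4.492 g/cm^3

4.492


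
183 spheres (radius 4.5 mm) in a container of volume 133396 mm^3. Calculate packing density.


V_sphere = 4/3*pi*4.5^3 = 381.7035 mm^3
Total V = 183*381.7035 = 69851.7405 mm^3
PD = 69851.7405 / 133396 = 0.524

0.524


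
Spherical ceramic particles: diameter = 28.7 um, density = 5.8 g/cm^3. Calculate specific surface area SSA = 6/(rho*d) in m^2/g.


SSA = 6 / (5.8 * 28.7) = 0.036 m^2/g

0.036


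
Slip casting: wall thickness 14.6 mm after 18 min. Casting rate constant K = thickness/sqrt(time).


K = 14.6 / sqrt(18) = 14.6 / 4.2426 = 3.441 mm/min^0.5

3.441


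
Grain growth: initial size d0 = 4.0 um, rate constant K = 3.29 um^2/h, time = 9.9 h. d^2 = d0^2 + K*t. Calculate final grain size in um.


d^2 = 4.0^2 + 3.29*9.9 = 48.571
d = sqrt(48.571) = 6.97 um

6.97


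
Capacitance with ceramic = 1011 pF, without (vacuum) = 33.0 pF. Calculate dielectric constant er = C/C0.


er = 1011 / 33.0 = 30.64

30.64


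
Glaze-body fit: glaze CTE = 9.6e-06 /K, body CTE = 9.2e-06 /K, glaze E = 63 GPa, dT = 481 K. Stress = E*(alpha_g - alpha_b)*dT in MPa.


Stress = 63*1000*(9.6e-06 - 9.2e-06)*481 = 12.1 MPa

12.1


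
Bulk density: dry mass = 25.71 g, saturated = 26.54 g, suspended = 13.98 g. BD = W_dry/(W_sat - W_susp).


BD = 25.71 / (26.54 - 13.98) = 25.71 / 12.56 = 2.047 g/cm^3

2.047


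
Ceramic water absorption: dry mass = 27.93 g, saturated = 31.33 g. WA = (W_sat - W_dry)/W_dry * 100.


WA = (31.33 - 27.93) / 27.93 * 100 = 12.17%

12.17


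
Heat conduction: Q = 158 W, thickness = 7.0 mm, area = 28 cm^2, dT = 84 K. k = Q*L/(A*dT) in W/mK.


k = 158*7.0/1000/(28/10000*84) = 4.7 W/mK

4.7


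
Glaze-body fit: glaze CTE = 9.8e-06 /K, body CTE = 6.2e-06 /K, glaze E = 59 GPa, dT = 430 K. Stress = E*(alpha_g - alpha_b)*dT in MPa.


Stress = 59*1000*(9.8e-06 - 6.2e-06)*430 = 91.3 MPa

91.3


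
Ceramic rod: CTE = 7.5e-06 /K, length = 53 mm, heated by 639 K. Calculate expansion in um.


dL = 7.5e-06 * 53 * 639 * 1000 = 254.003 um

254.003


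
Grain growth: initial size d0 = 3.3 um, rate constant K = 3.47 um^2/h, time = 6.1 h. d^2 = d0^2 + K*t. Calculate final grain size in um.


d^2 = 3.3^2 + 3.47*6.1 = 32.057
d = sqrt(32.057) = 5.66 um

5.66


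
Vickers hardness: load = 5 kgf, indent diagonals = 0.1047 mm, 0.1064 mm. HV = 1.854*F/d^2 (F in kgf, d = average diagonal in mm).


d_avg = (0.1047+0.1064)/2 = 0.10555 mm
HV = 1.854*5/0.10555^2 = 832

832


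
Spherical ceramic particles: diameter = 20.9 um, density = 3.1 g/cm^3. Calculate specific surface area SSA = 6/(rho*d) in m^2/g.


SSA = 6 / (3.1 * 20.9) = 0.093 m^2/g

0.093


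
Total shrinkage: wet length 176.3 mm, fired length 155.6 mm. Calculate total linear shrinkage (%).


TS = (176.3 - 155.6) / 176.3 * 100 = 11.74%

11.74


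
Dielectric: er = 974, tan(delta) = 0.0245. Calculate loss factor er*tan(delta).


Loss = 974 * 0.0245 = 23.863

23.863


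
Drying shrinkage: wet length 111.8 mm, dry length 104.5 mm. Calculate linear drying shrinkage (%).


DS = (111.8 - 104.5) / 111.8 * 100 = 6.53%

6.53


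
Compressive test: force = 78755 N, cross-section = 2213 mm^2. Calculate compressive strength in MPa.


CS = 78755 / 2213 = 35.6 MPa

35.6


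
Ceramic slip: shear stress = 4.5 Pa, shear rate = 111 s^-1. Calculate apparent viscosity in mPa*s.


eta = tau/gamma * 1000 = 4.5/111 * 1000 = 40.5 mPa*s

40.5


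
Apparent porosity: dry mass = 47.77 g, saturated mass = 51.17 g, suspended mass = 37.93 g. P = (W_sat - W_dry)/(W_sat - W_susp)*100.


P = (51.17 - 47.77) / (51.17 - 37.93) * 100 = 3.4 / 13.24 * 100 = 25.7%

25.7


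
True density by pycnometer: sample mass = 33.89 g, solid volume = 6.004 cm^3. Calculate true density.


TD = 33.89 / 6.004 = 5.645 g/cm^3

5.645


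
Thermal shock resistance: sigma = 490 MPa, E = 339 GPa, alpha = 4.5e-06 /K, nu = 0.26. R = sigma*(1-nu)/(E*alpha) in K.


R = 490*(1-0.26)/(339*1000*4.5e-06) = 238 K

238


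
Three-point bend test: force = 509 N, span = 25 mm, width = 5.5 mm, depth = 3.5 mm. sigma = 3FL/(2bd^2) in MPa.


sigma = 3*509*25/(2*5.5*3.5^2) = 283.3 MPa

283.3


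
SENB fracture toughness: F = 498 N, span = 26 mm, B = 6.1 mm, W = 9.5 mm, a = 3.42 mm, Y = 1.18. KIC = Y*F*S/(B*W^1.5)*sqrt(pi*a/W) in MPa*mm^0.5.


KIC = 1.18*498*26/(6.1*9.5^1.5)*sqrt(pi*3.42/9.5) = 90.97

90.97


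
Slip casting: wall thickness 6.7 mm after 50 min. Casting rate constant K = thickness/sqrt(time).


K = 6.7 / sqrt(50) = 6.7 / 7.0711 = 0.948 mm/min^0.5

0.948


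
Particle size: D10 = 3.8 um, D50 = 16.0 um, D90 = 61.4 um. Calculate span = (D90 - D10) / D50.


Span = (61.4 - 3.8) / 16.0 = 57.6 / 16.0 = 3.6

3.6


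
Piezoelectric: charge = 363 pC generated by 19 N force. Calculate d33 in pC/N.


d33 = 363 / 19 = 19.1 pC/N

19.1


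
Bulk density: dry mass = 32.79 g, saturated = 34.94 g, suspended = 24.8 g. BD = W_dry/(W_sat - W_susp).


BD = 32.79 / (34.94 - 24.8) = 32.79 / 10.14 = 3.234 g/cm^3

3.234


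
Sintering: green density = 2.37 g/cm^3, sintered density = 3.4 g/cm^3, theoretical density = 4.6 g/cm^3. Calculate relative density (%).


Relative = 3.4 / 4.6 * 100 = 73.9%

73.9


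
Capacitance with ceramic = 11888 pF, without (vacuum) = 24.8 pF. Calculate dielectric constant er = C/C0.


er = 11888 / 24.8 = 479.35

479.35


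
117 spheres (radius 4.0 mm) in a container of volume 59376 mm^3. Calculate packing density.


V_sphere = 4/3*pi*4.0^3 = 268.0826 mm^3
Total V = 117*268.0826 = 31365.6642 mm^3
PD = 31365.6642 / 59376 = 0.528

0.528


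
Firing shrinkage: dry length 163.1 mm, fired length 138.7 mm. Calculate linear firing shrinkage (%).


FS = (163.1 - 138.7) / 163.1 * 100 = 14.96%

14.96


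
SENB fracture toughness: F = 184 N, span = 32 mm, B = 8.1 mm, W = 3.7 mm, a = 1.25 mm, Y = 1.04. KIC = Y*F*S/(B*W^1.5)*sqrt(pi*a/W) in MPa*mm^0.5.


KIC = 1.04*184*32/(8.1*3.7^1.5)*sqrt(pi*1.25/3.7) = 109.43

109.43


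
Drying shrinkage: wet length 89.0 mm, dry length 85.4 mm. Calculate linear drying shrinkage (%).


DS = (89.0 - 85.4) / 89.0 * 100 = 4.04%

4.04


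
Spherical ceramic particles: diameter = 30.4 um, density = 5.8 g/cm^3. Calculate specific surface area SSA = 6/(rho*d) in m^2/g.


SSA = 6 / (5.8 * 30.4) = 0.034 m^2/g

0.034


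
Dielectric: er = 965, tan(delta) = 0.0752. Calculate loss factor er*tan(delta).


Loss = 965 * 0.0752 = 72.568

72.568


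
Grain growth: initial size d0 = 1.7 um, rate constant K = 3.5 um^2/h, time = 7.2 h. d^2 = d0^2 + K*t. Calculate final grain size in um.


d^2 = 1.7^2 + 3.5*7.2 = 28.09
d = sqrt(28.09) = 5.3 um

5.3


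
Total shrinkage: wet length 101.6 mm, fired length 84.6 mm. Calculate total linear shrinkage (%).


TS = (101.6 - 84.6) / 101.6 * 100 = 16.73%

16.73


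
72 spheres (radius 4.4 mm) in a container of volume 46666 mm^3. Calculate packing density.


V_sphere = 4/3*pi*4.4^3 = 356.8179 mm^3
Total V = 72*356.8179 = 25690.8888 mm^3
PD = 25690.8888 / 46666 = 0.551

0.551


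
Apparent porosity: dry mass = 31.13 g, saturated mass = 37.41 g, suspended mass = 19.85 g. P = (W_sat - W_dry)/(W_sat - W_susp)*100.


P = (37.41 - 31.13) / (37.41 - 19.85) * 100 = 6.28 / 17.56 * 100 = 35.8%

35.8


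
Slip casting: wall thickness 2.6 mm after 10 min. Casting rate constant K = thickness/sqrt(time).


K = 2.6 / sqrt(10) = 2.6 / 3.1623 = 0.822 mm/min^0.5

0.822


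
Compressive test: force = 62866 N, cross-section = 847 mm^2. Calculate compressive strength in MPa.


CS = 62866 / 847 = 74.2 MPa

74.2


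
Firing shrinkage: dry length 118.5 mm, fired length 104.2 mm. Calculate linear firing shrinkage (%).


FS = (118.5 - 104.2) / 118.5 * 100 = 12.07%

12.07


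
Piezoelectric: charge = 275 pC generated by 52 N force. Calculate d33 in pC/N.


d33 = 275 / 52 = 5.3 pC/N

5.3


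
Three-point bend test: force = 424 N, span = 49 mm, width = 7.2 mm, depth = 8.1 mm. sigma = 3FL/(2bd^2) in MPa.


sigma = 3*424*49/(2*7.2*8.1^2) = 66.0 MPa

66.0


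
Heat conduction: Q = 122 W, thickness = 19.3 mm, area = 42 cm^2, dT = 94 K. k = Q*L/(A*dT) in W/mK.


k = 122*19.3/1000/(42/10000*94) = 5.96 W/mK

5.96


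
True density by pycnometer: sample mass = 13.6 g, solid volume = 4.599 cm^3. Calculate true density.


TD = 13.6 / 4.599 = 2.957 g/cm^3

2.957


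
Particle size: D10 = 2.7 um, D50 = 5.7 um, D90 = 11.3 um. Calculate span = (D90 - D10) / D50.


Span = (11.3 - 2.7) / 5.7 = 8.6 / 5.7 = 1.509

1.509


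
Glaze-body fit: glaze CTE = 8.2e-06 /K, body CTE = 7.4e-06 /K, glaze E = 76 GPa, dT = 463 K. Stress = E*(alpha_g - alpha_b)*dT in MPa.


Stress = 76*1000*(8.2e-06 - 7.4e-06)*463 = 28.2 MPa

28.2


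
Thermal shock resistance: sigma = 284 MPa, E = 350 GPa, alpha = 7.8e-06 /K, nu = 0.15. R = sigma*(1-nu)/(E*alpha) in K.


R = 284*(1-0.15)/(350*1000*7.8e-06) = 88 K

88


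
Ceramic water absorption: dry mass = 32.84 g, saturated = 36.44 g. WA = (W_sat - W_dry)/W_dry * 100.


WA = (36.44 - 32.84) / 32.84 * 100 = 10.96%

10.96


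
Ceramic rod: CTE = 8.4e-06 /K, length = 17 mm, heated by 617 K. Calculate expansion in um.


dL = 8.4e-06 * 17 * 617 * 1000 = 88.108 um

88.108


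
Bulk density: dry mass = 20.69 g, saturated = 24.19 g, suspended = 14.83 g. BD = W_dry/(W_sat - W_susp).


BD = 20.69 / (24.19 - 14.83) = 20.69 / 9.36 = 2.21 g/cm^3

2.21


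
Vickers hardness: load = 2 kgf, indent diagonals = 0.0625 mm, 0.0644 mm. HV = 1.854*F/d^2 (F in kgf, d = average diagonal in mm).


d_avg = (0.0625+0.0644)/2 = 0.06345 mm
HV = 1.854*2/0.06345^2 = 921

921


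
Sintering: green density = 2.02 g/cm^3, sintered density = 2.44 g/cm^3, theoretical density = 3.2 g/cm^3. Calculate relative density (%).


Relative = 2.44 / 3.2 * 100 = 76.3%

76.3


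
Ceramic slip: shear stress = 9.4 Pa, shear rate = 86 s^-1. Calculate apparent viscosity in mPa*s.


eta = tau/gamma * 1000 = 9.4/86 * 1000 = 109.3 mPa*s

109.3


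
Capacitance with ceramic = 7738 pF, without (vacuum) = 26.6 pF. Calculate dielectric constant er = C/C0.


er = 7738 / 26.6 = 290.9

290.9


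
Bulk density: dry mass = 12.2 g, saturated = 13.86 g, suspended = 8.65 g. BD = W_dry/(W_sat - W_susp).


BD = 12.2 / (13.86 - 8.65) = 12.2 / 5.21 = 2.342 g/cm^3

2.342


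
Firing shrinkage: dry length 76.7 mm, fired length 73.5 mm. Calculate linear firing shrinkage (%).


FS = (76.7 - 73.5) / 76.7 * 100 = 4.17%

4.17


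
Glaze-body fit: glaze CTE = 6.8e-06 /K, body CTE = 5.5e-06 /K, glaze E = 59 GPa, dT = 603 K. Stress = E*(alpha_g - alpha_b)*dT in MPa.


Stress = 59*1000*(6.8e-06 - 5.5e-06)*603 = 46.3 MPa

46.3


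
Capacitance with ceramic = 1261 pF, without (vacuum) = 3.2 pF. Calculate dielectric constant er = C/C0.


er = 1261 / 3.2 = 394.06

394.06


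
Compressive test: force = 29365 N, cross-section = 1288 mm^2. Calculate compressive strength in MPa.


CS = 29365 / 1288 = 22.8 MPa

22.8


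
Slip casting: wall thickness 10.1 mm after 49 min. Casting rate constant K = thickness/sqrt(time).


K = 10.1 / sqrt(49) = 10.1 / 7.0 = 1.443 mm/min^0.5

1.443


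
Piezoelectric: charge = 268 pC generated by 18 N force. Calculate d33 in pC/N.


d33 = 268 / 18 = 14.9 pC/N

14.9


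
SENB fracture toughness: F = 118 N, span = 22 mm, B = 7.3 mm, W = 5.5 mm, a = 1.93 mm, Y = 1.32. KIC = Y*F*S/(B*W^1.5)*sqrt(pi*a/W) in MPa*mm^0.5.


KIC = 1.32*118*22/(7.3*5.5^1.5)*sqrt(pi*1.93/5.5) = 38.21

38.21


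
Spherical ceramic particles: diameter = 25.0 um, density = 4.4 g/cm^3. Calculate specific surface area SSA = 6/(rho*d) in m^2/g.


SSA = 6 / (4.4 * 25.0) = 0.055 m^2/g

0.055


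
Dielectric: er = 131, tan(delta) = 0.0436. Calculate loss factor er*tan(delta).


Loss = 131 * 0.0436 = 5.712

5.712


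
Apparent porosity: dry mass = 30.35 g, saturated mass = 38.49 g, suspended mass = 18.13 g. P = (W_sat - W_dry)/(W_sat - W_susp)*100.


P = (38.49 - 30.35) / (38.49 - 18.13) * 100 = 8.14 / 20.36 * 100 = 40.0%

40.0


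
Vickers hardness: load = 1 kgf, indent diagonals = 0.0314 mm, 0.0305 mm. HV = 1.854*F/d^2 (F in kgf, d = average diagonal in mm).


d_avg = (0.0314+0.0305)/2 = 0.03095 mm
HV = 1.854*1/0.03095^2 = 1935

1935


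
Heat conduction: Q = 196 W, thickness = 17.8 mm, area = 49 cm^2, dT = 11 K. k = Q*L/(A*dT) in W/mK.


k = 196*17.8/1000/(49/10000*11) = 64.73 W/mK

64.73


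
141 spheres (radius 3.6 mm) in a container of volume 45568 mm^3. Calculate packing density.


V_sphere = 4/3*pi*3.6^3 = 195.4322 mm^3
Total V = 141*195.4322 = 27555.9402 mm^3
PD = 27555.9402 / 45568 = 0.605

0.605


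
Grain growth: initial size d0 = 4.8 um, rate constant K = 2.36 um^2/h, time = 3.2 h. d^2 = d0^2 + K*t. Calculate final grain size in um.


d^2 = 4.8^2 + 2.36*3.2 = 30.592
d = sqrt(30.592) = 5.53 um

5.53


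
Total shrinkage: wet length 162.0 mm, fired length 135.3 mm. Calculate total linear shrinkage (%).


TS = (162.0 - 135.3) / 162.0 * 100 = 16.48%

16.48


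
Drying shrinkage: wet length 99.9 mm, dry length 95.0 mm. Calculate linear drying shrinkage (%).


DS = (99.9 - 95.0) / 99.9 * 100 = 4.9%

4.9


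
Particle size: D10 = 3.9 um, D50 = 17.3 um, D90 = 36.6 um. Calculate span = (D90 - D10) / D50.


Span = (36.6 - 3.9) / 17.3 = 32.7 / 17.3 = 1.89

1.89


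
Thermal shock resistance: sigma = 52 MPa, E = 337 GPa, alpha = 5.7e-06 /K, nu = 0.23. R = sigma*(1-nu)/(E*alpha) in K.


R = 52*(1-0.23)/(337*1000*5.7e-06) = 21 K

21


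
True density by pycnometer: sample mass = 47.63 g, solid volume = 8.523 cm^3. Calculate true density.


TD = 47.63 / 8.523 = 5.588 g/cm^3

5.588


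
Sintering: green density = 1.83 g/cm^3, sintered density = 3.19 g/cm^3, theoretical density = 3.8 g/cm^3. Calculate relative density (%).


Relative = 3.19 / 3.8 * 100 = 83.9%

83.9


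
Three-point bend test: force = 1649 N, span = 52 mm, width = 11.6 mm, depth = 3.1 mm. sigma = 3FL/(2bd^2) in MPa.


sigma = 3*1649*52/(2*11.6*3.1^2) = 1153.8 MPa

1153.8


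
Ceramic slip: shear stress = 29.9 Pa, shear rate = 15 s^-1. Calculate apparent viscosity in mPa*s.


eta = tau/gamma * 1000 = 29.9/15 * 1000 = 1993.3 mPa*s

1993.3


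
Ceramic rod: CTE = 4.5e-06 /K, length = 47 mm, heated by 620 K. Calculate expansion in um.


dL = 4.5e-06 * 47 * 620 * 1000 = 131.13 um

131.13
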